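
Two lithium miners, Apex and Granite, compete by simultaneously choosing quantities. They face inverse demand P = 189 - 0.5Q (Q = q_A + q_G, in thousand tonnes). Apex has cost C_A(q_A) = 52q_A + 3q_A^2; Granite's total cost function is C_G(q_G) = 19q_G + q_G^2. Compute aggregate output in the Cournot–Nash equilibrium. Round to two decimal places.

Apex's profit: π_A = (189 - 0.5Q)q_A - (52q_A + 3q_A²). Setting ∂π_A/∂q_A = 0: 137 - 7q_A - (1/2)(q_G) = 0.
Granite's first-order condition: 170 - 3q_G - (1/2)(q_A) = 0.
So q_A = (137 - (1/2)q_G)/7 and q_G = (170 - (1/2)q_A)/3.
Solving the pair: q_A = 1304/83, q_G = 54.0482.
Total output Q = 1304/83 + 54.0482 = 69.7590.

69.76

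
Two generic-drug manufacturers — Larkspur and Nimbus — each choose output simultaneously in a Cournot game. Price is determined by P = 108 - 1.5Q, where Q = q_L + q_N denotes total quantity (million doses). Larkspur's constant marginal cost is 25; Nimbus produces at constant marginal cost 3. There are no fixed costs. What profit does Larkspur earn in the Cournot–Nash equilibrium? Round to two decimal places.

Larkspur's profit: π_L = (108 - 1.5Q)q_L - (25q_L). Setting ∂π_L/∂q_L = 0: 83 - 3q_L - (3/2)(q_N) = 0.
Nimbus's profit: π_N = (108 - 1.5Q)q_N - (3q_N). Setting ∂π_N/∂q_N = 0: 105 - 3q_N - (3/2)(q_L) = 0.
Rearranging gives the reaction functions q_L = (83 - (3/2)q_N)/3 and q_N = (105 - (3/2)q_L)/3.
Substituting one into the other gives q_L = 122/9 and q_N = 254/9.
Price P = 108 - (3/2)·(376/9) = 136/3.
Larkspur's profit: (136/3 - 25)·(122/9) = 275.6296.

275.63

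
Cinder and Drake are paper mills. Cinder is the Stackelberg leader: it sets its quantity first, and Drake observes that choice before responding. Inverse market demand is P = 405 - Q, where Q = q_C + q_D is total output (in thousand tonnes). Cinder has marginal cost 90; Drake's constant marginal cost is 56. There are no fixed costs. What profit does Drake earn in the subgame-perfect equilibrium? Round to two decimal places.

The follower Drake best-responds to any q_C: π_D = (405 - Q)q_D - 56q_D.
Follower FOC: 349 - q_C - 2q_D = 0, so q_D(q_C) = (349 - q_C)/2.
The leader anticipates this reaction. Substituting into P = 405 - Q gives P = 461/2 - (1/2)q_C, so π_C = (461/2 - (1/2)q_C)q_C - 90q_C.
Leader FOC: 281/2 - q_C = 0, so q_C = 281/2.
Then q_D = (349 - 281/2)/2 = 417/4.
Price P = 405 - 979/4 = 641/4.
Drake's profit: (641/4 - 56)·(417/4) = 10868.0625.

10868.06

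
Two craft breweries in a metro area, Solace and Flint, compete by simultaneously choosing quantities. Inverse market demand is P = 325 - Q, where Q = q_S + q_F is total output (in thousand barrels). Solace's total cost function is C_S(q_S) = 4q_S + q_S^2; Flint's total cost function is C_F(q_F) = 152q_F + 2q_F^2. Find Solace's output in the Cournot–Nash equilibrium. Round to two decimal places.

Solace's profit: π_S = (325 - Q)q_S - (4q_S + q_S²). Setting ∂π_S/∂q_S = 0: 321 - 4q_S - (q_F) = 0.
Flint's profit: π_F = (325 - Q)q_F - (152q_F + 2q_F²). Setting ∂π_F/∂q_F = 0: 173 - 6q_F - (q_S) = 0.
Best responses: q_S = (321 - q_F)/4, q_F = (173 - q_S)/6.
Substituting one into the other gives q_S = 1753/23 and q_F = 371/23.

76.22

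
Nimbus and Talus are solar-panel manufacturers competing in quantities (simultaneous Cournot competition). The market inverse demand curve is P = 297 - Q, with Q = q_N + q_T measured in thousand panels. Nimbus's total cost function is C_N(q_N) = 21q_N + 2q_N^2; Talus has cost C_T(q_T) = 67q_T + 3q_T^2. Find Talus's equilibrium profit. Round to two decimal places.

2207.00

Nimbus's profit: π_N = (297 - Q)q_N - (21q_N + 2q_N²). Setting ∂π_N/∂q_N = 0: 276 - 6q_N - (q_T) = 0.
Talus's first-order condition: 230 - 8q_T - (q_N) = 0.
Rearranging gives the reaction functions q_N = (276 - q_T)/6 and q_T = (230 - q_N)/8.
Substituting one into the other gives q_N = 1978/47 and q_T = 1104/47.
Price P = 297 - 65.5745 = 231.4255.
Talus's profit: 231.4255·(1104/47) - 67·(1104/47) - 3(1104/47)² = 2207.0005.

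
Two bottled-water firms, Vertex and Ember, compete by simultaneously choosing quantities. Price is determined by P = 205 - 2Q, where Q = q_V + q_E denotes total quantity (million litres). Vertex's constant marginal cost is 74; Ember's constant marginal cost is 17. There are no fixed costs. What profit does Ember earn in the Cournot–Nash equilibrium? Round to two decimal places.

Vertex's profit: π_V = (205 - 2Q)q_V - (74q_V). Setting ∂π_V/∂q_V = 0: 131 - 4q_V - 2(q_E) = 0.
Ember's profit: π_E = (205 - 2Q)q_E - (17q_E). Setting ∂π_E/∂q_E = 0: 188 - 4q_E - 2(q_V) = 0.
So q_V = (131 - 2q_E)/4 and q_E = (188 - 2q_V)/4.
Solving the pair: q_V = 37/3, q_E = 245/6.
Price P = 205 - 2·(319/6) = 296/3.
Ember's profit: (296/3 - 17)·(245/6) = 3334.7222.

3334.72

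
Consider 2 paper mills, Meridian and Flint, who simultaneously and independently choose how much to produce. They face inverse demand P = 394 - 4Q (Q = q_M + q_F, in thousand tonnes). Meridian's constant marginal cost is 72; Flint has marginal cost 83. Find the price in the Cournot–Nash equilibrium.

Meridian's profit: π_M = (394 - 4Q)q_M - (72q_M). Setting ∂π_M/∂q_M = 0: 322 - 8q_M - 4(q_F) = 0.
Flint's first-order condition: 311 - 8q_F - 4(q_M) = 0.
So q_M = (322 - 4q_F)/8 and q_F = (311 - 4q_M)/8.
Solving the pair: q_M = 111/4, q_F = 25.
Total output Q = 211/4, so price P = 394 - 4·(211/4) = 183.

183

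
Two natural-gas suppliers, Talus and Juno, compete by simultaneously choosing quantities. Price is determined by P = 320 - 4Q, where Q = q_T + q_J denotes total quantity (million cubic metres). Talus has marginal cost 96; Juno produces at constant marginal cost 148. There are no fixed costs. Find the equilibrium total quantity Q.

Talus's profit: π_T = (320 - 4Q)q_T - (96q_T). Setting ∂π_T/∂q_T = 0: 224 - 8q_T - 4(q_J) = 0.
Juno's first-order condition: 172 - 8q_J - 4(q_T) = 0.
So q_T = (224 - 4q_J)/8 and q_J = (172 - 4q_T)/8.
Substituting one into the other gives q_T = 23 and q_J = 10.
Total output Q = 23 + 10 = 33.

33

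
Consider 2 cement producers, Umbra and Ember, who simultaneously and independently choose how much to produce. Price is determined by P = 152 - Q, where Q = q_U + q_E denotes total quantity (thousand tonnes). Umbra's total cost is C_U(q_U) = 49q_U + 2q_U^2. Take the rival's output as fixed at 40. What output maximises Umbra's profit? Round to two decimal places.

With the rival's output fixed at 40, Umbra's profit is π_U = (152 - 40 - q_U)q_U - (49q_U + 2q_U²) = (112 - q_U)q_U - (49q_U + 2q_U²).
∂π_U/∂q_U = 63 - 6q_U = 0, so q_U = 21/2.

10.50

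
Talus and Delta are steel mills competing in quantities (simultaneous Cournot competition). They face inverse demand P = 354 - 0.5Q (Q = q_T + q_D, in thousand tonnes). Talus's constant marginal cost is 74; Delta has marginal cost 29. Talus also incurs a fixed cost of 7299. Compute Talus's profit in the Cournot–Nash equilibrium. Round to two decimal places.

Talus's profit: π_T = (354 - 0.5Q)q_T - (74q_T). Setting ∂π_T/∂q_T = 0: 280 - q_T - (1/2)(q_D) = 0.
Delta's profit: π_D = (354 - 0.5Q)q_D - (29q_D). Setting ∂π_D/∂q_D = 0: 325 - q_D - (1/2)(q_T) = 0.
Rearranging gives the reaction functions q_T = (280 - (1/2)q_D) and q_D = (325 - (1/2)q_T).
Solving the pair: q_T = 470/3, q_D = 740/3.
Price P = 354 - (1/2)·(1210/3) = 457/3.
Talus's profit: (457/3 - 74)·(470/3) - 7299 = 4973.2222.

4973.22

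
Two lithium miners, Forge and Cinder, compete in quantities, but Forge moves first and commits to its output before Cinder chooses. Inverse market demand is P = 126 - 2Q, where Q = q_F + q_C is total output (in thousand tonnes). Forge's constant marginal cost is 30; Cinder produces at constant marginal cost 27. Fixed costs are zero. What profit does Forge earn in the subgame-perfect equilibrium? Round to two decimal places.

Solve by backward induction. Given q_F, the follower Cinder maximises π_C = (126 - 2q_F - 2q_C)q_C - 27q_C.
Setting the follower's marginal profit to zero, 99 - 2q_F - 4q_C = 0, i.e. q_C = (99 - 2q_F)/4.
Forge substitutes q_C(q_F) into its own profit: π_F = q_F(126 - 2q_F - (99 - 2q_F)/2) - 30q_F = (153/2 - q_F)q_F - 30q_F.
Maximising: ∂π_F/∂q_F = 93/2 - 2q_F = 0, giving q_F = 93/4.
Then q_C = (99 - 2·(93/4))/4 = 105/8.
Price P = 126 - 2·(291/8) = 213/4.
Forge's profit: (213/4 - 30)·(93/4) = 540.5625.

540.56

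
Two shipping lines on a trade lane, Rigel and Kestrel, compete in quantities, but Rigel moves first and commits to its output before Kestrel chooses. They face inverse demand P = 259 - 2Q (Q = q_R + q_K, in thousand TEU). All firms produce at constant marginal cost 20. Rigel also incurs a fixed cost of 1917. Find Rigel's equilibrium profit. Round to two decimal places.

Solve by backward induction. Given q_R, the follower Kestrel maximises π_K = (259 - 2q_R - 2q_K)q_K - 20q_K.
Setting the follower's marginal profit to zero, 239 - 2q_R - 4q_K = 0, i.e. q_K = (239 - 2q_R)/4.
Rigel substitutes q_K(q_R) into its own profit: π_R = q_R(259 - 2q_R - (239 - 2q_R)/2) - 20q_R = (279/2 - q_R)q_R - 20q_R.
The leader's first-order condition 239/2 - 2q_R = 0 yields q_R = 239/4.
Then q_K = (239 - 2·(239/4))/4 = 239/8.
Price P = 259 - 2·(717/8) = 319/4.
Rigel's profit: (319/4 - 20)·(239/4) - 1917 = 1653.0625.

1653.06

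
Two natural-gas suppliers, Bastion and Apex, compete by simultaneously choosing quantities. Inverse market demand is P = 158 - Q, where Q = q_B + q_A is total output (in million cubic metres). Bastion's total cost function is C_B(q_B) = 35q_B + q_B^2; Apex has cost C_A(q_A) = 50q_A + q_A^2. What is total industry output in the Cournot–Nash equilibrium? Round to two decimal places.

46.20

Bastion's profit: π_B = (158 - Q)q_B - (35q_B + q_B²). Setting ∂π_B/∂q_B = 0: 123 - 4q_B - (q_A) = 0.
Apex's profit: π_A = (158 - Q)q_A - (50q_A + q_A²). Setting ∂π_A/∂q_A = 0: 108 - 4q_A - (q_B) = 0.
So q_B = (123 - q_A)/4 and q_A = (108 - q_B)/4.
Solving the pair: q_B = 128/5, q_A = 103/5.
Total output Q = 128/5 + 103/5 = 231/5.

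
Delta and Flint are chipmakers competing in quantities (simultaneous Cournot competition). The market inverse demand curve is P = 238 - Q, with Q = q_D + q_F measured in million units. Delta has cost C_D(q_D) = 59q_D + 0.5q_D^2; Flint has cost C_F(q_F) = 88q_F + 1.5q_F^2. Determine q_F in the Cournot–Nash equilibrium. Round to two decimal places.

Delta's profit: π_D = (238 - Q)q_D - (59q_D + (1/2)q_D²). Setting ∂π_D/∂q_D = 0: 179 - 3q_D - (q_F) = 0.
Flint's first-order condition: 150 - 5q_F - (q_D) = 0.
Best responses: q_D = (179 - q_F)/3, q_F = (150 - q_D)/5.
Substituting one into the other gives q_D = 745/14 and q_F = 271/14.

19.36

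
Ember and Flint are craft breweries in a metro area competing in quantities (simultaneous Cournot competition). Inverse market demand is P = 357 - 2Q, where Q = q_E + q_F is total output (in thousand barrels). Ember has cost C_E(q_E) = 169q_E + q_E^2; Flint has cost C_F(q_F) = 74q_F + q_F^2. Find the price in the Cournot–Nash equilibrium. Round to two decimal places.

Ember's profit: π_E = (357 - 2Q)q_E - (169q_E + q_E²). Setting ∂π_E/∂q_E = 0: 188 - 6q_E - 2(q_F) = 0.
Flint's profit: π_F = (357 - 2Q)q_F - (74q_F + q_F²). Setting ∂π_F/∂q_F = 0: 283 - 6q_F - 2(q_E) = 0.
Best responses: q_E = (188 - 2q_F)/6, q_F = (283 - 2q_E)/6.
Solving the pair: q_E = 281/16, q_F = 661/16.
Total output Q = 471/8, so price P = 357 - 2·(471/8) = 957/4.

239.25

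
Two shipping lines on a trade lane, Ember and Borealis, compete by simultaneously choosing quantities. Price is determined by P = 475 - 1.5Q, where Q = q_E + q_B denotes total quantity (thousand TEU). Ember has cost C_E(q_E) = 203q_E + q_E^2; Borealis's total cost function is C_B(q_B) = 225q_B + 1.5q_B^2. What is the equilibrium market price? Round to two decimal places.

361.54

Ember's profit: π_E = (475 - 1.5Q)q_E - (203q_E + q_E²). Setting ∂π_E/∂q_E = 0: 272 - 5q_E - (3/2)(q_B) = 0.
Borealis's first-order condition: 250 - 6q_B - (3/2)(q_E) = 0.
Rearranging gives the reaction functions q_E = (272 - (3/2)q_B)/5 and q_B = (250 - (3/2)q_E)/6.
Substituting one into the other gives q_E = 1676/37 and q_B = 30.3423.
Total output Q = 75.6396, so price P = 475 - (3/2)·75.6396 = 361.5405.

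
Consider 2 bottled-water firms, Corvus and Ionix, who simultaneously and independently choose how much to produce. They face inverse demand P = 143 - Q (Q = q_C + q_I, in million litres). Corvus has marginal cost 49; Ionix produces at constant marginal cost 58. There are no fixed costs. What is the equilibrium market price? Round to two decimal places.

Corvus's profit: π_C = (143 - Q)q_C - (49q_C). Setting ∂π_C/∂q_C = 0: 94 - 2q_C - (q_I) = 0.
Ionix's first-order condition: 85 - 2q_I - (q_C) = 0.
Best responses: q_C = (94 - q_I)/2, q_I = (85 - q_C)/2.
Solving the pair: q_C = 103/3, q_I = 76/3.
Total output Q = 179/3, so price P = 143 - 179/3 = 250/3.

83.33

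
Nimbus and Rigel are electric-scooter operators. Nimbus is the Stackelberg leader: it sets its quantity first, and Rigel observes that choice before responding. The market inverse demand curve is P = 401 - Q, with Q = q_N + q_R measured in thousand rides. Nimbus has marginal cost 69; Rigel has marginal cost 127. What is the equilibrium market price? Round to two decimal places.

Solve by backward induction. Given q_N, the follower Rigel maximises π_R = (401 - q_N - q_R)q_R - 127q_R.
Setting the follower's marginal profit to zero, 274 - q_N - 2q_R = 0, i.e. q_R = (274 - q_N)/2.
Nimbus substitutes q_R(q_N) into its own profit: π_N = q_N(401 - q_N - (274 - q_N)/2) - 69q_N = (264 - (1/2)q_N)q_N - 69q_N.
Maximising: ∂π_N/∂q_N = 195 - q_N = 0, giving q_N = 195.
Then q_R = (274 - 195)/2 = 79/2.
Total output Q = 469/2, so price P = 401 - 469/2 = 333/2.

166.50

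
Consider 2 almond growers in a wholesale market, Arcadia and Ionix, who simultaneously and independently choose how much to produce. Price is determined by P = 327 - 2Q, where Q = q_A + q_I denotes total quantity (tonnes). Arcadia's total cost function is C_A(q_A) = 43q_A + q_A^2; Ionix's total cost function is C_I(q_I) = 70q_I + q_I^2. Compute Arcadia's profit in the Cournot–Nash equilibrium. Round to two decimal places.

4148.73

Arcadia's profit: π_A = (327 - 2Q)q_A - (43q_A + q_A²). Setting ∂π_A/∂q_A = 0: 284 - 6q_A - 2(q_I) = 0.
Ionix's first-order condition: 257 - 6q_I - 2(q_A) = 0.
Best responses: q_A = (284 - 2q_I)/6, q_I = (257 - 2q_A)/6.
Solving the pair: q_A = 595/16, q_I = 487/16.
Price P = 327 - 2·(541/8) = 767/4.
Arcadia's profit: (767/4)·(595/16) - 43·(595/16) - (595/16)² = 4148.7305.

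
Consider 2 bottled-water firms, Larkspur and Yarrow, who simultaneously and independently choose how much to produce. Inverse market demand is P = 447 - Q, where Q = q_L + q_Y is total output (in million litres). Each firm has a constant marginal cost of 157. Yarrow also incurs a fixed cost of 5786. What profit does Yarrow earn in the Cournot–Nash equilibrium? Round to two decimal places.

A representative firm's profit is π_i = q_i(447 - Q) - 157q_i.
First-order condition (treating rivals' output as given): 290 - 2q_i - q_j = 0.
With identical firms every q_j equals q_i, so q_j = q_i and 290 = 3q_i, giving q_i = 290/3.
Price P = 447 - 580/3 = 761/3.
Yarrow's profit: (761/3 - 157)·(290/3) - 5786 = 3558.4444.

3558.44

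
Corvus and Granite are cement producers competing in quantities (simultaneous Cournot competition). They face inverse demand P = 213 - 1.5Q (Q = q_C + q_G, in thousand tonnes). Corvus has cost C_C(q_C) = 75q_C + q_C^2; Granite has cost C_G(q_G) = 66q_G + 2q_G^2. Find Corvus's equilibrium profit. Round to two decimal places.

1295.43

Corvus's profit: π_C = (213 - 1.5Q)q_C - (75q_C + q_C²). Setting ∂π_C/∂q_C = 0: 138 - 5q_C - (3/2)(q_G) = 0.
Granite's profit: π_G = (213 - 1.5Q)q_G - (66q_G + 2q_G²). Setting ∂π_G/∂q_G = 0: 147 - 7q_G - (3/2)(q_C) = 0.
Best responses: q_C = (138 - (3/2)q_G)/5, q_G = (147 - (3/2)q_C)/7.
Substituting one into the other gives q_C = 22.7634 and q_G = 16.1221.
Price P = 213 - (3/2)·38.8855 = 154.6718.
Corvus's profit: 154.6718·22.7634 - 75·22.7634 - 22.7634² = 1295.4263.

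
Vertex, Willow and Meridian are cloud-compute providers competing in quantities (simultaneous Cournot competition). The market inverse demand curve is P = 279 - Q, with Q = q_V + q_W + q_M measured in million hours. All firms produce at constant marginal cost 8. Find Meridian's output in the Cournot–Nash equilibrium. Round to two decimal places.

67.75

A representative firm's profit is π_i = q_i(279 - Q) - 8q_i.
Setting ∂π_i/∂q_i = 0 with rivals' quantities fixed: 271 - 2q_i - Σ_{j≠i} q_j = 0.
By symmetry each firm produces the same amount; substituting Σ_{j≠i} q_j = 2q_i yields q_i = 271/4.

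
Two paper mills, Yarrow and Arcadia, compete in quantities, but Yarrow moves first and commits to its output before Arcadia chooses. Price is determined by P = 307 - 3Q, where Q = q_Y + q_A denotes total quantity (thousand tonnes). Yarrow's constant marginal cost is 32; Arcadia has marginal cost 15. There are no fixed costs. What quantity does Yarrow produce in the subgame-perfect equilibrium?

The follower Arcadia best-responds to any q_Y: π_A = (307 - 3Q)q_A - 15q_A.
∂π_A/∂q_A = 292 - 3q_Y - 6q_A = 0 gives the reaction function q_A = (292 - 3q_Y)/6.
The leader anticipates this reaction. Substituting into P = 307 - 3Q gives P = 161 - (3/2)q_Y, so π_Y = (161 - (3/2)q_Y)q_Y - 32q_Y.
Leader FOC: 129 - 3q_Y = 0, so q_Y = 43.
Then q_A = (292 - 3·43)/6 = 163/6.

43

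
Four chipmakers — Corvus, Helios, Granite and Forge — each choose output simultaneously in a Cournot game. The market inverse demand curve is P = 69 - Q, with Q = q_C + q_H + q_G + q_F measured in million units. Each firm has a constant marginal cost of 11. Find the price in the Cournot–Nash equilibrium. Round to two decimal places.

22.60

A representative firm's profit is π_i = q_i(69 - Q) - 11q_i.
Setting ∂π_i/∂q_i = 0 with rivals' quantities fixed: 58 - 2q_i - Σ_{j≠i} q_j = 0.
With identical firms every q_j equals q_i, so Σ_{j≠i} q_j = 3q_i and 58 = 5q_i, giving q_i = 58/5.
Total output Q = 232/5, so price P = 69 - 232/5 = 113/5.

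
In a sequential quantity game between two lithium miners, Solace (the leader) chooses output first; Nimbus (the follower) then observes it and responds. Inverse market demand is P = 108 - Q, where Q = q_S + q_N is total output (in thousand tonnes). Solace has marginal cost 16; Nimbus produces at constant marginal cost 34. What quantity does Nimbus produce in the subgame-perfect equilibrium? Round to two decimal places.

The follower Nimbus best-responds to any q_S: π_N = (108 - Q)q_N - 34q_N.
Setting the follower's marginal profit to zero, 74 - q_S - 2q_N = 0, i.e. q_N = (74 - q_S)/2.
Solace substitutes q_N(q_S) into its own profit: π_S = q_S(108 - q_S - (74 - q_S)/2) - 16q_S = (71 - (1/2)q_S)q_S - 16q_S.
Maximising: ∂π_S/∂q_S = 55 - q_S = 0, giving q_S = 55.
Then q_N = (74 - 55)/2 = 19/2.

9.50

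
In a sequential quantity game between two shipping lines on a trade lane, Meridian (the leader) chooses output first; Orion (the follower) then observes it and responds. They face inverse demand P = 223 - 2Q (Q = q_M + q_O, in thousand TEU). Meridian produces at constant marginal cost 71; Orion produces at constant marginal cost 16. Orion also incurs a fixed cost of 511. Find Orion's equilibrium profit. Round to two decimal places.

2629.28

Solve by backward induction. Given q_M, the follower Orion maximises π_O = (223 - 2q_M - 2q_O)q_O - 16q_O.
Follower FOC: 207 - 2q_M - 4q_O = 0, so q_O(q_M) = (207 - 2q_M)/4.
The leader anticipates this reaction. Substituting into P = 223 - 2Q gives P = 239/2 - q_M, so π_M = (239/2 - q_M)q_M - 71q_M.
The leader's first-order condition 97/2 - 2q_M = 0 yields q_M = 97/4.
Then q_O = (207 - 2·(97/4))/4 = 317/8.
Price P = 223 - 2·(511/8) = 381/4.
Orion's profit: (381/4 - 16)·(317/8) - 511 = 2629.2813.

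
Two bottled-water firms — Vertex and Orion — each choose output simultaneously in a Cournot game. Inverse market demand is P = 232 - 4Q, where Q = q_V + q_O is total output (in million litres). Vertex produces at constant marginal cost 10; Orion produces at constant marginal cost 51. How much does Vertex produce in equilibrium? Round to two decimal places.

Vertex's profit: π_V = (232 - 4Q)q_V - (10q_V). Setting ∂π_V/∂q_V = 0: 222 - 8q_V - 4(q_O) = 0.
Orion's first-order condition: 181 - 8q_O - 4(q_V) = 0.
Best responses: q_V = (222 - 4q_O)/8, q_O = (181 - 4q_V)/8.
Solving the pair: q_V = 263/12, q_O = 35/3.

21.92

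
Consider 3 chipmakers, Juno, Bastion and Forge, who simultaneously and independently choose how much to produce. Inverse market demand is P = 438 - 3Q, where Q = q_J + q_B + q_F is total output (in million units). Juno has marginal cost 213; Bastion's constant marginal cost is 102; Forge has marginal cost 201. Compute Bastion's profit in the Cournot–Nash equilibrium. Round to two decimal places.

Juno's profit: π_J = (438 - 3Q)q_J - (213q_J). Setting ∂π_J/∂q_J = 0: 225 - 6q_J - 3(q_B + q_F) = 0.
Bastion's profit: π_B = (438 - 3Q)q_B - (102q_B). Setting ∂π_B/∂q_B = 0: 336 - 6q_B - 3(q_J + q_F) = 0.
Forge's first-order condition: 237 - 6q_F - 3(q_J + q_B) = 0.
Adding the 3 conditions: 798 − 6Q − 6Q = 0, i.e. Q = 133/2.
Back-substituting: q_J = (225 − 399/2)/3 = 17/2, q_B = (336 − 399/2)/3 = 91/2, q_F = (237 − 399/2)/3 = 25/2.
Price P = 438 - 3·(133/2) = 477/2.
Bastion's profit: (477/2 - 102)·(91/2) = 6210.7500.

6210.75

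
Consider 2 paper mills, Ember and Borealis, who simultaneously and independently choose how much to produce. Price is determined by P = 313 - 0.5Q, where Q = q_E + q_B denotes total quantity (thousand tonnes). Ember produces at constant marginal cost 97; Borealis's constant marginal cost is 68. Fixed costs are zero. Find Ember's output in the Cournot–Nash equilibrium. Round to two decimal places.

124.67

Ember's profit: π_E = (313 - 0.5Q)q_E - (97q_E). Setting ∂π_E/∂q_E = 0: 216 - q_E - (1/2)(q_B) = 0.
Borealis's profit: π_B = (313 - 0.5Q)q_B - (68q_B). Setting ∂π_B/∂q_B = 0: 245 - q_B - (1/2)(q_E) = 0.
Rearranging gives the reaction functions q_E = (216 - (1/2)q_B) and q_B = (245 - (1/2)q_E).
Solving the pair: q_E = 374/3, q_B = 548/3.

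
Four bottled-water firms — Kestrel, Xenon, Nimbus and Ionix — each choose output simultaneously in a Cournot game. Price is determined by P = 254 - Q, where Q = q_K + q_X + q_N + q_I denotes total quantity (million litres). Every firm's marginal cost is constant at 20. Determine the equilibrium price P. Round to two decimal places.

Each firm earns π_i = (254 - Q)q_i - 20q_i.
First-order condition (treating rivals' output as given): 234 - 2q_i - Σ_{j≠i} q_j = 0.
By symmetry each firm produces the same amount; substituting Σ_{j≠i} q_j = 3q_i yields q_i = 234/5.
Total output Q = 936/5, so price P = 254 - 936/5 = 334/5.

66.80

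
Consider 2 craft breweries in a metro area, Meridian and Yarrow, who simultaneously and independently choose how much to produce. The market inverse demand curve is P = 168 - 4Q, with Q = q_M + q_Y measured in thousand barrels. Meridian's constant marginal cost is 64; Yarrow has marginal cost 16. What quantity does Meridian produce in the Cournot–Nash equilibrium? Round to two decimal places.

4.67

Meridian's profit: π_M = (168 - 4Q)q_M - (64q_M). Setting ∂π_M/∂q_M = 0: 104 - 8q_M - 4(q_Y) = 0.
Yarrow's first-order condition: 152 - 8q_Y - 4(q_M) = 0.
Best responses: q_M = (104 - 4q_Y)/8, q_Y = (152 - 4q_M)/8.
Solving the pair: q_M = 14/3, q_Y = 50/3.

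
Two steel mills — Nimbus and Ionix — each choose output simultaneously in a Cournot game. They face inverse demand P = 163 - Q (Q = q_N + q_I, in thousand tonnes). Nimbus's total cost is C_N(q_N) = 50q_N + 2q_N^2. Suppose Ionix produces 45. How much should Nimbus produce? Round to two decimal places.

11.33

With the rival's output fixed at 45, Nimbus's profit is π_N = (163 - 45 - q_N)q_N - (50q_N + 2q_N²) = (118 - q_N)q_N - (50q_N + 2q_N²).
∂π_N/∂q_N = 68 - 6q_N = 0, so q_N = 34/3.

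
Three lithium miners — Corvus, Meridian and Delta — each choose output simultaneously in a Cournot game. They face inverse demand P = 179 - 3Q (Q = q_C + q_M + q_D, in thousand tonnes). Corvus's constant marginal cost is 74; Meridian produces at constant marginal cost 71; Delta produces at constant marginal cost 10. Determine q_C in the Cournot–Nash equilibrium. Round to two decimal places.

3.17

Corvus's profit: π_C = (179 - 3Q)q_C - (74q_C). Setting ∂π_C/∂q_C = 0: 105 - 6q_C - 3(q_M + q_D) = 0.
Meridian's first-order condition: 108 - 6q_M - 3(q_C + q_D) = 0.
Delta's first-order condition: 169 - 6q_D - 3(q_C + q_M) = 0.
Summing all 3 equations gives 382 − 12Q = 0, hence Q = 191/6.
Back-substituting: q_C = (105 − 191/2)/3 = 19/6, q_M = (108 − 191/2)/3 = 25/6, q_D = (169 − 191/2)/3 = 49/2.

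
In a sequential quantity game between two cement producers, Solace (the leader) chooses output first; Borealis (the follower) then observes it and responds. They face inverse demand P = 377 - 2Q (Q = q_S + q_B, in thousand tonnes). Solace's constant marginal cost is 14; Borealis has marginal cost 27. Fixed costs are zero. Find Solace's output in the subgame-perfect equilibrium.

94

Solve by backward induction. Given q_S, the follower Borealis maximises π_B = (377 - 2q_S - 2q_B)q_B - 27q_B.
∂π_B/∂q_B = 350 - 2q_S - 4q_B = 0 gives the reaction function q_B = (350 - 2q_S)/4.
Solace substitutes q_B(q_S) into its own profit: π_S = q_S(377 - 2q_S - (350 - 2q_S)/2) - 14q_S = (202 - q_S)q_S - 14q_S.
Leader FOC: 188 - 2q_S = 0, so q_S = 94.
Then q_B = (350 - 2·94)/4 = 81/2.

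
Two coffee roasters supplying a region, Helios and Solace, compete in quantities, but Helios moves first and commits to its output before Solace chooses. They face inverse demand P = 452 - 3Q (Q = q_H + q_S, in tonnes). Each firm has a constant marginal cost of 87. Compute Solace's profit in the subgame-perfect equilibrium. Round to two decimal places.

The follower Solace best-responds to any q_H: π_S = (452 - 3Q)q_S - 87q_S.
∂π_S/∂q_S = 365 - 3q_H - 6q_S = 0 gives the reaction function q_S = (365 - 3q_H)/6.
Helios substitutes q_S(q_H) into its own profit: π_H = q_H(452 - 3q_H - (365 - 3q_H)/2) - 87q_H = (539/2 - (3/2)q_H)q_H - 87q_H.
Leader FOC: 365/2 - 3q_H = 0, so q_H = 365/6.
Then q_S = (365 - 3·(365/6))/6 = 365/12.
Price P = 452 - 3·(365/4) = 713/4.
Solace's profit: (713/4 - 87)·(365/12) = 2775.5208.

2775.52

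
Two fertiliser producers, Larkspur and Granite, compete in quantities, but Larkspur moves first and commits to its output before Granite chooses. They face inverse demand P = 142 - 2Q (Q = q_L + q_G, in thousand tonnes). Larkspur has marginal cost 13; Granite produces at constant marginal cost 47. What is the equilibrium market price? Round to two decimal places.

The follower Granite best-responds to any q_L: π_G = (142 - 2Q)q_G - 47q_G.
Follower FOC: 95 - 2q_L - 4q_G = 0, so q_G(q_L) = (95 - 2q_L)/4.
The leader anticipates this reaction. Substituting into P = 142 - 2Q gives P = 189/2 - q_L, so π_L = (189/2 - q_L)q_L - 13q_L.
Leader FOC: 163/2 - 2q_L = 0, so q_L = 163/4.
Then q_G = (95 - 2·(163/4))/4 = 27/8.
Total output Q = 353/8, so price P = 142 - 2·(353/8) = 215/4.

53.75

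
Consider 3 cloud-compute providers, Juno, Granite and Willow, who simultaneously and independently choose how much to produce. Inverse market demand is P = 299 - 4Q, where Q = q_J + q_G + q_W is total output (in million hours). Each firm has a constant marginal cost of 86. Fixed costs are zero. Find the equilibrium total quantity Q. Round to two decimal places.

Each firm earns π_i = (299 - 4Q)q_i - 86q_i.
First-order condition (treating rivals' output as given): 213 - 8q_i - 4·Σ_{j≠i} q_j = 0.
By symmetry each firm produces the same amount; substituting Σ_{j≠i} q_j = 2q_i yields q_i = 213/16.
Total output Q = 213/16 + 213/16 + 213/16 = 639/16.

39.94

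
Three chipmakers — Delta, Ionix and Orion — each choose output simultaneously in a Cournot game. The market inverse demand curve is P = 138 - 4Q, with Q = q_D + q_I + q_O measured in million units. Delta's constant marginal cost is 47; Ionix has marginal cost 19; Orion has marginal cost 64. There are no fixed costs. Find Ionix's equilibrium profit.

576

Delta's profit: π_D = (138 - 4Q)q_D - (47q_D). Setting ∂π_D/∂q_D = 0: 91 - 8q_D - 4(q_I + q_O) = 0.
Ionix's first-order condition: 119 - 8q_I - 4(q_D + q_O) = 0.
Orion's profit: π_O = (138 - 4Q)q_O - (64q_O). Setting ∂π_O/∂q_O = 0: 74 - 8q_O - 4(q_D + q_I) = 0.
Summing all 3 equations gives 284 − 16Q = 0, hence Q = 71/4.
Back-substituting: q_D = (91 − 71)/4 = 5, q_I = (119 − 71)/4 = 12, q_O = (74 − 71)/4 = 3/4.
Price P = 138 - 4·(71/4) = 67.
Ionix's profit: (67 - 19)·12 = 576.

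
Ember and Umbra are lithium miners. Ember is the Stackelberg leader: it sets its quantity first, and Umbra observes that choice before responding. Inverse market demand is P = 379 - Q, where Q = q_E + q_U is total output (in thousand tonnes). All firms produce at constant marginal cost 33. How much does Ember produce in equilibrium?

Solve by backward induction. Given q_E, the follower Umbra maximises π_U = (379 - q_E - q_U)q_U - 33q_U.
Follower FOC: 346 - q_E - 2q_U = 0, so q_U(q_E) = (346 - q_E)/2.
Ember substitutes q_U(q_E) into its own profit: π_E = q_E(379 - q_E - (346 - q_E)/2) - 33q_E = (206 - (1/2)q_E)q_E - 33q_E.
Leader FOC: 173 - q_E = 0, so q_E = 173.
Then q_U = (346 - 173)/2 = 173/2.

173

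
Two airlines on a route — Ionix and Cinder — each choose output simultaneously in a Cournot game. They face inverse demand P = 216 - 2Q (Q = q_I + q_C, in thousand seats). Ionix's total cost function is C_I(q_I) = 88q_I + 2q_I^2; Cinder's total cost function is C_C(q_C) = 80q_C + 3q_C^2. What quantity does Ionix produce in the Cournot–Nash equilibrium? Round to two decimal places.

13.26

Ionix's profit: π_I = (216 - 2Q)q_I - (88q_I + 2q_I²). Setting ∂π_I/∂q_I = 0: 128 - 8q_I - 2(q_C) = 0.
Cinder's first-order condition: 136 - 10q_C - 2(q_I) = 0.
So q_I = (128 - 2q_C)/8 and q_C = (136 - 2q_I)/10.
Solving the pair: q_I = 252/19, q_C = 208/19.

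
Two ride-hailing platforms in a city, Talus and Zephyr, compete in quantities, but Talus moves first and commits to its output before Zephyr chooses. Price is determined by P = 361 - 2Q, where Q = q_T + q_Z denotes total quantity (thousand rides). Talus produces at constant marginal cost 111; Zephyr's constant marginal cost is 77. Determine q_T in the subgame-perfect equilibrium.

The follower Zephyr best-responds to any q_T: π_Z = (361 - 2Q)q_Z - 77q_Z.
∂π_Z/∂q_Z = 284 - 2q_T - 4q_Z = 0 gives the reaction function q_Z = (284 - 2q_T)/4.
The leader anticipates this reaction. Substituting into P = 361 - 2Q gives P = 219 - q_T, so π_T = (219 - q_T)q_T - 111q_T.
Leader FOC: 108 - 2q_T = 0, so q_T = 54.
Then q_Z = (284 - 2·54)/4 = 44.

54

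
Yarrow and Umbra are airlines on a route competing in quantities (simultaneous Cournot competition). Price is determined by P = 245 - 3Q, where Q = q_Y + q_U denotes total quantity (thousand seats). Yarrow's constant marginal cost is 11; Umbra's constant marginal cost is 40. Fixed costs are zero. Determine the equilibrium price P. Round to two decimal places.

Yarrow's profit: π_Y = (245 - 3Q)q_Y - (11q_Y). Setting ∂π_Y/∂q_Y = 0: 234 - 6q_Y - 3(q_U) = 0.
Umbra's first-order condition: 205 - 6q_U - 3(q_Y) = 0.
So q_Y = (234 - 3q_U)/6 and q_U = (205 - 3q_Y)/6.
Substituting one into the other gives q_Y = 263/9 and q_U = 176/9.
Total output Q = 439/9, so price P = 245 - 3·(439/9) = 296/3.

98.67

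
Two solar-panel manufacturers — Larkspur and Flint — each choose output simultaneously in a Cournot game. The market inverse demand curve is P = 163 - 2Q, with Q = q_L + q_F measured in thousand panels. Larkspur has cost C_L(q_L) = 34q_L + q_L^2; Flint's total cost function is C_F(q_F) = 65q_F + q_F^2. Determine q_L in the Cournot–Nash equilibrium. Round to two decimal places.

18.06

Larkspur's profit: π_L = (163 - 2Q)q_L - (34q_L + q_L²). Setting ∂π_L/∂q_L = 0: 129 - 6q_L - 2(q_F) = 0.
Flint's first-order condition: 98 - 6q_F - 2(q_L) = 0.
Best responses: q_L = (129 - 2q_F)/6, q_F = (98 - 2q_L)/6.
Substituting one into the other gives q_L = 289/16 and q_F = 165/16.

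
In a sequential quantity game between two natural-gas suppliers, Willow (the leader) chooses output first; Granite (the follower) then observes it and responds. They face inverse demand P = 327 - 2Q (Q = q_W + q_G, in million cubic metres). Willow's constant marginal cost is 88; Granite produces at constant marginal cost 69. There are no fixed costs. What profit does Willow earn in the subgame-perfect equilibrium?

The follower Granite best-responds to any q_W: π_G = (327 - 2Q)q_G - 69q_G.
Setting the follower's marginal profit to zero, 258 - 2q_W - 4q_G = 0, i.e. q_G = (258 - 2q_W)/4.
Willow substitutes q_G(q_W) into its own profit: π_W = q_W(327 - 2q_W - (258 - 2q_W)/2) - 88q_W = (198 - q_W)q_W - 88q_W.
Leader FOC: 110 - 2q_W = 0, so q_W = 55.
Then q_G = (258 - 2·55)/4 = 37.
Price P = 327 - 2·92 = 143.
Willow's profit: (143 - 88)·55 = 3025.

3025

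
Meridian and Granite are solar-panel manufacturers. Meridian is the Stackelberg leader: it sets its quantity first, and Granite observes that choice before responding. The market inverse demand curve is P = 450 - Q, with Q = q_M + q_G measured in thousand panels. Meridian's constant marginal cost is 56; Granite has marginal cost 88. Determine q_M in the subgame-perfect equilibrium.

Solve by backward induction. Given q_M, the follower Granite maximises π_G = (450 - q_M - q_G)q_G - 88q_G.
∂π_G/∂q_G = 362 - q_M - 2q_G = 0 gives the reaction function q_G = (362 - q_M)/2.
The leader anticipates this reaction. Substituting into P = 450 - Q gives P = 269 - (1/2)q_M, so π_M = (269 - (1/2)q_M)q_M - 56q_M.
Maximising: ∂π_M/∂q_M = 213 - q_M = 0, giving q_M = 213.
Then q_G = (362 - 213)/2 = 149/2.

213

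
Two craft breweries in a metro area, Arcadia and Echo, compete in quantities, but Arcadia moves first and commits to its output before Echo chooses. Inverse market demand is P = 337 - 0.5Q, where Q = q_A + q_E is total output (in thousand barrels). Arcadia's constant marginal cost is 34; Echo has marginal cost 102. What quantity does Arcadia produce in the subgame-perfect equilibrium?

371

Solve by backward induction. Given q_A, the follower Echo maximises π_E = (337 - (1/2)q_A - (1/2)q_E)q_E - 102q_E.
∂π_E/∂q_E = 235 - (1/2)q_A - q_E = 0 gives the reaction function q_E = (235 - (1/2)q_A).
Arcadia substitutes q_E(q_A) into its own profit: π_A = q_A(337 - (1/2)q_A - (235 - (1/2)q_A)/2) - 34q_A = (439/2 - (1/4)q_A)q_A - 34q_A.
Leader FOC: 371/2 - (1/2)q_A = 0, so q_A = 371.
Then q_E = (235 - (1/2)·371) = 99/2.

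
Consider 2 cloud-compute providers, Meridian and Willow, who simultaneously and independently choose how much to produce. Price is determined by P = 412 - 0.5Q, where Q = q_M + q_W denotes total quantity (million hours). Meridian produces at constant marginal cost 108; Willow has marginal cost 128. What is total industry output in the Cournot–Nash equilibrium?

Meridian's profit: π_M = (412 - 0.5Q)q_M - (108q_M). Setting ∂π_M/∂q_M = 0: 304 - q_M - (1/2)(q_W) = 0.
Willow's first-order condition: 284 - q_W - (1/2)(q_M) = 0.
So q_M = (304 - (1/2)q_W) and q_W = (284 - (1/2)q_M).
Solving the pair: q_M = 216, q_W = 176.
Total output Q = 216 + 176 = 392.

392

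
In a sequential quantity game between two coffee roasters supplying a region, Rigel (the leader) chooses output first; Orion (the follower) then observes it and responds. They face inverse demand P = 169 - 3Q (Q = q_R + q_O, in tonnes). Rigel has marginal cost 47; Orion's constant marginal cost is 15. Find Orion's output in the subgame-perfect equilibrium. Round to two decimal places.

Solve by backward induction. Given q_R, the follower Orion maximises π_O = (169 - 3q_R - 3q_O)q_O - 15q_O.
∂π_O/∂q_O = 154 - 3q_R - 6q_O = 0 gives the reaction function q_O = (154 - 3q_R)/6.
The leader anticipates this reaction. Substituting into P = 169 - 3Q gives P = 92 - (3/2)q_R, so π_R = (92 - (3/2)q_R)q_R - 47q_R.
The leader's first-order condition 45 - 3q_R = 0 yields q_R = 15.
Then q_O = (154 - 3·15)/6 = 109/6.

18.17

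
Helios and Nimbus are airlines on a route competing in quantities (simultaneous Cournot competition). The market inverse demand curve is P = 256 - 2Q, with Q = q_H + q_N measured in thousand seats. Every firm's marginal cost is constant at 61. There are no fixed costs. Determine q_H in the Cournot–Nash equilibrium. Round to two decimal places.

A representative firm's profit is π_i = q_i(256 - 2Q) - 61q_i.
Setting ∂π_i/∂q_i = 0 with rivals' quantities fixed: 195 - 4q_i - 2q_j = 0.
With identical firms every q_j equals q_i, so q_j = q_i and 195 = 6q_i, giving q_i = 65/2.

32.50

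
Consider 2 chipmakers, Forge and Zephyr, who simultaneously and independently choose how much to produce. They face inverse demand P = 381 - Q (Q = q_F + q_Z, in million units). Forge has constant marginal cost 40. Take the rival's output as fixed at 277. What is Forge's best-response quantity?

With the rival's output fixed at 277, Forge's profit is π_F = (381 - 277 - q_F)q_F - (40q_F) = (104 - q_F)q_F - (40q_F).
∂π_F/∂q_F = 64 - 2q_F = 0, so q_F = 32.

32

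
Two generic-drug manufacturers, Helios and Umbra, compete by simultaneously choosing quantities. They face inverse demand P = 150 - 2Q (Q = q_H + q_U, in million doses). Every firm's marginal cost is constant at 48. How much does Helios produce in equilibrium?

Each firm earns π_i = (150 - 2Q)q_i - 48q_i.
First-order condition (treating rivals' output as given): 102 - 4q_i - 2q_j = 0.
By symmetry each firm produces the same amount; substituting q_j = q_i yields q_i = 102/6 = 17.

17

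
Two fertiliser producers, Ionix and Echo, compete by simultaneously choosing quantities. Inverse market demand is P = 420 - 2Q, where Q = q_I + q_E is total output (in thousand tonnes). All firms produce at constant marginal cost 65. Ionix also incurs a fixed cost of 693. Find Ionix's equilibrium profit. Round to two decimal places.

6308.39

A representative firm's profit is π_i = q_i(420 - 2Q) - 65q_i.
First-order condition (treating rivals' output as given): 355 - 4q_i - 2q_j = 0.
By symmetry each firm produces the same amount; substituting q_j = q_i yields q_i = 355/6.
Price P = 420 - 2·(355/3) = 550/3.
Ionix's profit: (550/3 - 65)·(355/6) - 693 = 6308.3889.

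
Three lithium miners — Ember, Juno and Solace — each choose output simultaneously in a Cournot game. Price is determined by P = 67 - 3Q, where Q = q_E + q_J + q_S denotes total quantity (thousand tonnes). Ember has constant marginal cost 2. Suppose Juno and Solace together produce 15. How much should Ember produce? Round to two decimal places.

3.33

With rivals' combined output fixed at 15, Ember's profit is π_E = (67 - 3·15 - 3q_E)q_E - (2q_E) = (22 - 3q_E)q_E - (2q_E).
∂π_E/∂q_E = 20 - 6q_E = 0, so q_E = 10/3.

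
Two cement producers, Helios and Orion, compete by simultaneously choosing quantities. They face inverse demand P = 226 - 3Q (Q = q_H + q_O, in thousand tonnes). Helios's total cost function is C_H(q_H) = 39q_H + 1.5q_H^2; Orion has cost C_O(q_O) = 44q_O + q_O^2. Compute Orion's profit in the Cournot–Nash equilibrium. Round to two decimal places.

Helios's profit: π_H = (226 - 3Q)q_H - (39q_H + (3/2)q_H²). Setting ∂π_H/∂q_H = 0: 187 - 9q_H - 3(q_O) = 0.
Orion's first-order condition: 182 - 8q_O - 3(q_H) = 0.
Rearranging gives the reaction functions q_H = (187 - 3q_O)/9 and q_O = (182 - 3q_H)/8.
Substituting one into the other gives q_H = 950/63 and q_O = 359/21.
Price P = 226 - 3·32.1746 = 129.4762.
Orion's profit: 129.4762·(359/21) - 44·(359/21) - (359/21)² = 1168.9887.

1168.99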